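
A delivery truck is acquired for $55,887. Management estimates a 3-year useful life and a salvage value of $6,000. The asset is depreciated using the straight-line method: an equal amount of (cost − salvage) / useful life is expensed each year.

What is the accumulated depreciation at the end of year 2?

Depreciable base = $55,887 − $6,000 = $49,887.
Annual expense = $49,887 / 3 = $16,629.
End of year 1: book value $39,258.
End of year 2: book value $22,629.
Accumulated through year 2 = $55,887 − $22,629 = $33,258.

$33,258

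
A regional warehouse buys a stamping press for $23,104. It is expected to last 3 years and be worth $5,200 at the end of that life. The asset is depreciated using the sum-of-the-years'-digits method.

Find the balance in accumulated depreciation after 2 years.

Depreciable base = $23,104 − $5,200 = $17,904.
Sum of the years' digits = 3+2+1 = 6.
Year 1: $17,904 × 3/6 = $8,952. Book value $14,152.
Year 2: $17,904 × 2/6 = $5,968. Book value $8,184.
Accumulated through year 2 = $23,104 − $8,184 = $14,920.

$14,920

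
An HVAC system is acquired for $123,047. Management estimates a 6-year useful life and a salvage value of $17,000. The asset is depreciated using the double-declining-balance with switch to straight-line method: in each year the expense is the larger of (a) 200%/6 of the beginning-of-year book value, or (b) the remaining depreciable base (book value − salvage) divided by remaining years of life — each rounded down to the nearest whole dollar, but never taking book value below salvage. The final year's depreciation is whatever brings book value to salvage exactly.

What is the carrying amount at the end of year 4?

$24,306

Depreciable base = $123,047 − $17,000 = $106,047.
Year 1: DB = ⌊$123,047 × 200%/6⌋ = $41,015; SL = ⌊$106,047/6⌋ = $17,674 → take DB $41,015. Book value $82,032.
Year 2: DB = ⌊$82,032 × 200%/6⌋ = $27,344; SL = ⌊$65,032/5⌋ = $13,006 → take DB $27,344. Book value $54,688.
Year 3: DB = ⌊$54,688 × 200%/6⌋ = $18,229; SL = ⌊$37,688/4⌋ = $9,422 → take DB $18,229. Book value $36,459.
Year 4: DB = ⌊$36,459 × 200%/6⌋ = $12,153; SL = ⌊$19,459/3⌋ = $6,486 → take DB $12,153. Book value $24,306.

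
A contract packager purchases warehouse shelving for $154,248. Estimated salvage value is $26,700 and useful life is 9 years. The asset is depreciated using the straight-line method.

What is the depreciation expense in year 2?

$14,172

Depreciable base = $154,248 − $26,700 = $127,548.
Annual expense = $127,548 / 9 = $14,172.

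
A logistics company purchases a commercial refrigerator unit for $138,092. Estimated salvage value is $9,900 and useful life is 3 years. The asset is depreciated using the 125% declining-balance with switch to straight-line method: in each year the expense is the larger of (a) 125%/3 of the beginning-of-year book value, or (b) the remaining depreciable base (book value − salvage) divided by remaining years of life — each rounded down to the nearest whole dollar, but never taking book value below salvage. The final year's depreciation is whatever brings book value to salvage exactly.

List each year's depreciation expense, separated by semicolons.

Depreciable base = $138,092 − $9,900 = $128,192.
Year 1: DB = ⌊$138,092 × 125%/3⌋ = $57,538; SL = ⌊$128,192/3⌋ = $42,730 → take DB $57,538. Book value $80,554.
Year 2: DB = ⌊$80,554 × 125%/3⌋ = $33,564; SL = ⌊$70,654/2⌋ = $35,327 → take SL $35,327. Book value $45,227.
Year 3 (final): $45,227 − $9,900 = $35,327. Book value $9,900.

$57,538; $35,327; $35,327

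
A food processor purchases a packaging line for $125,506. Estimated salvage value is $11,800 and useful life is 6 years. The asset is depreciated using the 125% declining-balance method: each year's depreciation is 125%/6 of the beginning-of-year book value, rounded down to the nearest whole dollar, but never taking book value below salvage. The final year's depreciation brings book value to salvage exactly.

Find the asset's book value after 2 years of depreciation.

Depreciable base = $125,506 − $11,800 = $113,706.
Year 1: ⌊$125,506 × 125%/6⌋ = $26,147. Book value $99,359.
Year 2: ⌊$99,359 × 125%/6⌋ = $20,699. Book value $78,660.

$78,660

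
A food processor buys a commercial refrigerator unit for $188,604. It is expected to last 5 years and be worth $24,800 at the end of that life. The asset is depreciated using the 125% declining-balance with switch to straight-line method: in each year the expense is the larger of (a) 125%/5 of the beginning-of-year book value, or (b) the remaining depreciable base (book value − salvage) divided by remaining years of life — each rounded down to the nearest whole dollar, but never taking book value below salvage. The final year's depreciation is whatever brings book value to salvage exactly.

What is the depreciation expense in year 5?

$27,097

Depreciable base = $188,604 − $24,800 = $163,804.
Year 1: DB = ⌊$188,604 × 125%/5⌋ = $47,151; SL = ⌊$163,804/5⌋ = $32,760 → take DB $47,151. Book value $141,453.
Year 2: DB = ⌊$141,453 × 125%/5⌋ = $35,363; SL = ⌊$116,653/4⌋ = $29,163 → take DB $35,363. Book value $106,090.
Year 3: DB = ⌊$106,090 × 125%/5⌋ = $26,522; SL = ⌊$81,290/3⌋ = $27,096 → take SL $27,096. Book value $78,994.
Year 4: DB = ⌊$78,994 × 125%/5⌋ = $19,748; SL = ⌊$54,194/2⌋ = $27,097 → take SL $27,097. Book value $51,897.
Year 5 (final): $51,897 − $24,800 = $27,097. Book value $24,800.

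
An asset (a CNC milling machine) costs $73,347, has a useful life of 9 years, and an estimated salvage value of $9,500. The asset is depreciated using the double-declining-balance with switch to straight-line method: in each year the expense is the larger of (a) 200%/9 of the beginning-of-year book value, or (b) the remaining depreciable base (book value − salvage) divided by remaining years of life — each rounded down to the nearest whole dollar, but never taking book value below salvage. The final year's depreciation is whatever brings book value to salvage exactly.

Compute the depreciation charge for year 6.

Depreciable base = $73,347 − $9,500 = $63,847.
Year 1: DB = ⌊$73,347 × 200%/9⌋ = $16,299; SL = ⌊$63,847/9⌋ = $7,094 → take DB $16,299. Book value $57,048.
Year 2: DB = ⌊$57,048 × 200%/9⌋ = $12,677; SL = ⌊$47,548/8⌋ = $5,943 → take DB $12,677. Book value $44,371.
Year 3: DB = ⌊$44,371 × 200%/9⌋ = $9,860; SL = ⌊$34,871/7⌋ = $4,981 → take DB $9,860. Book value $34,511.
Year 4: DB = ⌊$34,511 × 200%/9⌋ = $7,669; SL = ⌊$25,011/6⌋ = $4,168 → take DB $7,669. Book value $26,842.
Year 5: DB = ⌊$26,842 × 200%/9⌋ = $5,964; SL = ⌊$17,342/5⌋ = $3,468 → take DB $5,964. Book value $20,878.
Year 6: DB = ⌊$20,878 × 200%/9⌋ = $4,639; SL = ⌊$11,378/4⌋ = $2,844 → take DB $4,639. Book value $16,239.

$4,639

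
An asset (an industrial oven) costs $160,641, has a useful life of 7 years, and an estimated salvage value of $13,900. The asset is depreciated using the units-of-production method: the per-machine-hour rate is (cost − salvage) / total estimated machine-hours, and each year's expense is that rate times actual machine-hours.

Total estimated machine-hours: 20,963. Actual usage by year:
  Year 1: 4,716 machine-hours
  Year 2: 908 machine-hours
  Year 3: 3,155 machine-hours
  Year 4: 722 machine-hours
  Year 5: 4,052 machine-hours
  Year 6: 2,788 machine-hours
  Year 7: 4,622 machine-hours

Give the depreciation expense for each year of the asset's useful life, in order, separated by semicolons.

$33,012; $6,356; $22,085; $5,054; $28,364; $19,516; $32,354

Depreciable base = $160,641 − $13,900 = $146,741.
Rate = $146,741 / 20,963 machine-hours = $7 per machine-hour.
Year 1: 4,716 × $7 = $33,012. Book value $127,629.
Year 2: 908 × $7 = $6,356. Book value $121,273.
Year 3: 3,155 × $7 = $22,085. Book value $99,188.
Year 4: 722 × $7 = $5,054. Book value $94,134.
Year 5: 4,052 × $7 = $28,364. Book value $65,770.
Year 6: 2,788 × $7 = $19,516. Book value $46,254.
Year 7: 4,622 × $7 = $32,354. Book value $13,900.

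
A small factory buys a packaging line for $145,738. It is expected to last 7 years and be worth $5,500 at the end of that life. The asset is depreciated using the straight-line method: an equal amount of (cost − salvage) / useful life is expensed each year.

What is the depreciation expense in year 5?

$20,034

Depreciable base = $145,738 − $5,500 = $140,238.
Annual expense = $140,238 / 7 = $20,034.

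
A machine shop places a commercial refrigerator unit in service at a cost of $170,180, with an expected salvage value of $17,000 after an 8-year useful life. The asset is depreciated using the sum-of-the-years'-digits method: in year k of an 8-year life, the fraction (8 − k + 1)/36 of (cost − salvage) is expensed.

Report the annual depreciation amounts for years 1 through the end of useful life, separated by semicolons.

$34,040; $29,785; $25,530; $21,275; $17,020; $12,765; $8,510; $4,255

Depreciable base = $170,180 − $17,000 = $153,180.
Sum of the years' digits = 8+7+6+5+4+3+2+1 = 36.
Year 1: $153,180 × 8/36 = $34,040. Book value $136,140.
Year 2: $153,180 × 7/36 = $29,785. Book value $106,355.
Year 3: $153,180 × 6/36 = $25,530. Book value $80,825.
Year 4: $153,180 × 5/36 = $21,275. Book value $59,550.
Year 5: $153,180 × 4/36 = $17,020. Book value $42,530.
Year 6: $153,180 × 3/36 = $12,765. Book value $29,765.
Year 7: $153,180 × 2/36 = $8,510. Book value $21,255.
Year 8: $153,180 × 1/36 = $4,255. Book value $17,000.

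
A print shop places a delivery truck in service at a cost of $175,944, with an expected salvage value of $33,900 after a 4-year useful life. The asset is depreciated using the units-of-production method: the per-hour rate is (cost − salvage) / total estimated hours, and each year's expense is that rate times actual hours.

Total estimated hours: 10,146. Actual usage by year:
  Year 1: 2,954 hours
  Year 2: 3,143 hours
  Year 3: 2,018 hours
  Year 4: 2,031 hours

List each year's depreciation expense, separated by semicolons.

Depreciable base = $175,944 − $33,900 = $142,044.
Rate = $142,044 / 10,146 hours = $14 per hour.
Year 1: 2,954 × $14 = $41,356. Book value $134,588.
Year 2: 3,143 × $14 = $44,002. Book value $90,586.
Year 3: 2,018 × $14 = $28,252. Book value $62,334.
Year 4: 2,031 × $14 = $28,434. Book value $33,900.

$41,356; $44,002; $28,252; $28,434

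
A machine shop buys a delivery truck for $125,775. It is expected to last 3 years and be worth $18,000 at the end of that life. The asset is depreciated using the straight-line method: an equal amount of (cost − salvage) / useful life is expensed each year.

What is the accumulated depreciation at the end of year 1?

Depreciable base = $125,775 − $18,000 = $107,775.
Annual expense = $107,775 / 3 = $35,925.
End of year 1: book value $89,850.
Accumulated through year 1 = $125,775 − $89,850 = $35,925.

$35,925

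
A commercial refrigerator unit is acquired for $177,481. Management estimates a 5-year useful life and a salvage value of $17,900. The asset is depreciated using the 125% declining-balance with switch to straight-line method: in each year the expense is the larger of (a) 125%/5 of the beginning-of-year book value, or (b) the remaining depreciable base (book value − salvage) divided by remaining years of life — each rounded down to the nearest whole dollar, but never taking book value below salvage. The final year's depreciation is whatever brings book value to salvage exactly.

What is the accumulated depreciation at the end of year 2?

Depreciable base = $177,481 − $17,900 = $159,581.
Year 1: DB = ⌊$177,481 × 125%/5⌋ = $44,370; SL = ⌊$159,581/5⌋ = $31,916 → take DB $44,370. Book value $133,111.
Year 2: DB = ⌊$133,111 × 125%/5⌋ = $33,277; SL = ⌊$115,211/4⌋ = $28,802 → take DB $33,277. Book value $99,834.
Accumulated through year 2 = $177,481 − $99,834 = $77,647.

$77,647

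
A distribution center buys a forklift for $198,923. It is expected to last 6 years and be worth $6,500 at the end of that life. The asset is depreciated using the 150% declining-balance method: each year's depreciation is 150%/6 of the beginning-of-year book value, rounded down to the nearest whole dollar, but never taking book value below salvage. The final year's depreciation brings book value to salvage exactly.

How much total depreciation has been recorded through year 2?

$87,028

Depreciable base = $198,923 − $6,500 = $192,423.
Year 1: ⌊$198,923 × 150%/6⌋ = $49,730. Book value $149,193.
Year 2: ⌊$149,193 × 150%/6⌋ = $37,298. Book value $111,895.
Accumulated through year 2 = $198,923 − $111,895 = $87,028.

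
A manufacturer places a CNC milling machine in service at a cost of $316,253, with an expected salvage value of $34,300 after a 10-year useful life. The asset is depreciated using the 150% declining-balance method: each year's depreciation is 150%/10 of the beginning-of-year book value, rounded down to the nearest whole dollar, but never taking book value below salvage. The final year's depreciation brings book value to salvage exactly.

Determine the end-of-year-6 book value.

Depreciable base = $316,253 − $34,300 = $281,953.
Year 1: ⌊$316,253 × 150%/10⌋ = $47,437. Book value $268,816.
Year 2: ⌊$268,816 × 150%/10⌋ = $40,322. Book value $228,494.
Year 3: ⌊$228,494 × 150%/10⌋ = $34,274. Book value $194,220.
Year 4: ⌊$194,220 × 150%/10⌋ = $29,133. Book value $165,087.
Year 5: ⌊$165,087 × 150%/10⌋ = $24,763. Book value $140,324.
Year 6: ⌊$140,324 × 150%/10⌋ = $21,048. Book value $119,276.

$119,276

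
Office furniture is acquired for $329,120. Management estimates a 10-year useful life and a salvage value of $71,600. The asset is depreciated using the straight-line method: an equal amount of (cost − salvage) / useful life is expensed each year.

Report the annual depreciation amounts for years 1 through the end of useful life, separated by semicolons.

Depreciable base = $329,120 − $71,600 = $257,520.
Annual expense = $257,520 / 10 = $25,752.
End of year 1: book value $303,368.
End of year 2: book value $277,616.
End of year 3: book value $251,864.
End of year 4: book value $226,112.
End of year 5: book value $200,360.
End of year 6: book value $174,608.
End of year 7: book value $148,856.
End of year 8: book value $123,104.
End of year 9: book value $97,352.
End of year 10: book value $71,600.

$25,752; $25,752; $25,752; $25,752; $25,752; $25,752; $25,752; $25,752; $25,752; $25,752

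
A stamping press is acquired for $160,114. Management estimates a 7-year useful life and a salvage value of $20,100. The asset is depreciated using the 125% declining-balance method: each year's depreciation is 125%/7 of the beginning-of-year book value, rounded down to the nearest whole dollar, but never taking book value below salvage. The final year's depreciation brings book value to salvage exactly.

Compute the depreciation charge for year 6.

Depreciable base = $160,114 − $20,100 = $140,014.
Year 1: ⌊$160,114 × 125%/7⌋ = $28,591. Book value $131,523.
Year 2: ⌊$131,523 × 125%/7⌋ = $23,486. Book value $108,037.
Year 3: ⌊$108,037 × 125%/7⌋ = $19,292. Book value $88,745.
Year 4: ⌊$88,745 × 125%/7⌋ = $15,847. Book value $72,898.
Year 5: ⌊$72,898 × 125%/7⌋ = $13,017. Book value $59,881.
Year 6: ⌊$59,881 × 125%/7⌋ = $10,693. Book value $49,188.

$10,693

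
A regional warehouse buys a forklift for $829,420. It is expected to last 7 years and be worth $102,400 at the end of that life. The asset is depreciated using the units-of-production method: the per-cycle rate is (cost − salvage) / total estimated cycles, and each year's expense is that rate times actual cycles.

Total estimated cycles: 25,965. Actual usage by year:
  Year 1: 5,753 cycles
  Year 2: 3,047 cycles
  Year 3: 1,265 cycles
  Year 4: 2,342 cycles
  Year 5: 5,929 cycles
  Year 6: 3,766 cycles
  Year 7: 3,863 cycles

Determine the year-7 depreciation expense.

Depreciable base = $829,420 − $102,400 = $727,020.
Rate = $727,020 / 25,965 cycles = $28 per cycle.
Year 1: 5,753 × $28 = $161,084. Book value $668,336.
Year 2: 3,047 × $28 = $85,316. Book value $583,020.
Year 3: 1,265 × $28 = $35,420. Book value $547,600.
Year 4: 2,342 × $28 = $65,576. Book value $482,024.
Year 5: 5,929 × $28 = $166,012. Book value $316,012.
Year 6: 3,766 × $28 = $105,448. Book value $210,564.
Year 7: 3,863 × $28 = $108,164. Book value $102,400.

$108,164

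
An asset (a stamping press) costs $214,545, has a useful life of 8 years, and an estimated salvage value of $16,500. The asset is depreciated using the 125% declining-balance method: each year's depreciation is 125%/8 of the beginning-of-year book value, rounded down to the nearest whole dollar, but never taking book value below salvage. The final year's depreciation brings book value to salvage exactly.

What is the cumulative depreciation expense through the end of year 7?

$149,227

Depreciable base = $214,545 − $16,500 = $198,045.
Year 1: ⌊$214,545 × 125%/8⌋ = $33,522. Book value $181,023.
Year 2: ⌊$181,023 × 125%/8⌋ = $28,284. Book value $152,739.
Year 3: ⌊$152,739 × 125%/8⌋ = $23,865. Book value $128,874.
Year 4: ⌊$128,874 × 125%/8⌋ = $20,136. Book value $108,738.
Year 5: ⌊$108,738 × 125%/8⌋ = $16,990. Book value $91,748.
Year 6: ⌊$91,748 × 125%/8⌋ = $14,335. Book value $77,413.
Year 7: ⌊$77,413 × 125%/8⌋ = $12,095. Book value $65,318.
Accumulated through year 7 = $214,545 − $65,318 = $149,227.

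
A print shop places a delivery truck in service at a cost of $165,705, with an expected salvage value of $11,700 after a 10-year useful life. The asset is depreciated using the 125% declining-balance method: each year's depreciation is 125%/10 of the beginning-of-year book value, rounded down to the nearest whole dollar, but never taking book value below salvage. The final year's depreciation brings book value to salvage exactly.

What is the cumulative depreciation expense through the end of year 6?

Depreciable base = $165,705 − $11,700 = $154,005.
Year 1: ⌊$165,705 × 125%/10⌋ = $20,713. Book value $144,992.
Year 2: ⌊$144,992 × 125%/10⌋ = $18,124. Book value $126,868.
Year 3: ⌊$126,868 × 125%/10⌋ = $15,858. Book value $111,010.
Year 4: ⌊$111,010 × 125%/10⌋ = $13,876. Book value $97,134.
Year 5: ⌊$97,134 × 125%/10⌋ = $12,141. Book value $84,993.
Year 6: ⌊$84,993 × 125%/10⌋ = $10,624. Book value $74,369.
Accumulated through year 6 = $165,705 − $74,369 = $91,336.

$91,336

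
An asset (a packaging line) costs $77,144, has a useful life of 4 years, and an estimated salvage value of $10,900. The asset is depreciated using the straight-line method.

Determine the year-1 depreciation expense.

$16,561

Depreciable base = $77,144 − $10,900 = $66,244.
Annual expense = $66,244 / 4 = $16,561.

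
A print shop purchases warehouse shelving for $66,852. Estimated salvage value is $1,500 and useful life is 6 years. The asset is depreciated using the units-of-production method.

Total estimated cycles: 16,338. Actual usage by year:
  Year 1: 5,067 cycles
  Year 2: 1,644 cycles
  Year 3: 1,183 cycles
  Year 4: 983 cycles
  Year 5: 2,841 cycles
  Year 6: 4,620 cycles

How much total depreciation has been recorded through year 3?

$31,576

Depreciable base = $66,852 − $1,500 = $65,352.
Rate = $65,352 / 16,338 cycles = $4 per cycle.
Year 1: 5,067 × $4 = $20,268. Book value $46,584.
Year 2: 1,644 × $4 = $6,576. Book value $40,008.
Year 3: 1,183 × $4 = $4,732. Book value $35,276.
Accumulated through year 3 = $66,852 − $35,276 = $31,576.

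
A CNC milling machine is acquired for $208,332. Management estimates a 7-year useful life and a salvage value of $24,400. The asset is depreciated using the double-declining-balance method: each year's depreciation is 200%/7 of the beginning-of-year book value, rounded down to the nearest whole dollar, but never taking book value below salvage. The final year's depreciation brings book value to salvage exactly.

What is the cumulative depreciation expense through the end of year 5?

Depreciable base = $208,332 − $24,400 = $183,932.
Year 1: ⌊$208,332 × 200%/7⌋ = $59,523. Book value $148,809.
Year 2: ⌊$148,809 × 200%/7⌋ = $42,516. Book value $106,293.
Year 3: ⌊$106,293 × 200%/7⌋ = $30,369. Book value $75,924.
Year 4: ⌊$75,924 × 200%/7⌋ = $21,692. Book value $54,232.
Year 5: ⌊$54,232 × 200%/7⌋ = $15,494. Book value $38,738.
Accumulated through year 5 = $208,332 − $38,738 = $169,594.

$169,594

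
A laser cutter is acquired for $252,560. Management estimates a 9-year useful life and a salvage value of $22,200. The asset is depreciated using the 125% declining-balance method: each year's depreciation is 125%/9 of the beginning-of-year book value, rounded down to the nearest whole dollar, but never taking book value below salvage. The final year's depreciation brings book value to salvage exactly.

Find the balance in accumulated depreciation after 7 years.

$163,887

Depreciable base = $252,560 − $22,200 = $230,360.
Year 1: ⌊$252,560 × 125%/9⌋ = $35,077. Book value $217,483.
Year 2: ⌊$217,483 × 125%/9⌋ = $30,205. Book value $187,278.
Year 3: ⌊$187,278 × 125%/9⌋ = $26,010. Book value $161,268.
Year 4: ⌊$161,268 × 125%/9⌋ = $22,398. Book value $138,870.
Year 5: ⌊$138,870 × 125%/9⌋ = $19,287. Book value $119,583.
Year 6: ⌊$119,583 × 125%/9⌋ = $16,608. Book value $102,975.
Year 7: ⌊$102,975 × 125%/9⌋ = $14,302. Book value $88,673.
Accumulated through year 7 = $252,560 − $88,673 = $163,887.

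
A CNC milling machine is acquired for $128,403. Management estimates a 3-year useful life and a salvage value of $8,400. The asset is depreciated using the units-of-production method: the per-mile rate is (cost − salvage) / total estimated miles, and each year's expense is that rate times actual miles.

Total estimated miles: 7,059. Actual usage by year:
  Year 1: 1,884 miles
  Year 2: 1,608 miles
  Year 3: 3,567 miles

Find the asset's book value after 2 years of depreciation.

Depreciable base = $128,403 − $8,400 = $120,003.
Rate = $120,003 / 7,059 miles = $17 per mile.
Year 1: 1,884 × $17 = $32,028. Book value $96,375.
Year 2: 1,608 × $17 = $27,336. Book value $69,039.

$69,039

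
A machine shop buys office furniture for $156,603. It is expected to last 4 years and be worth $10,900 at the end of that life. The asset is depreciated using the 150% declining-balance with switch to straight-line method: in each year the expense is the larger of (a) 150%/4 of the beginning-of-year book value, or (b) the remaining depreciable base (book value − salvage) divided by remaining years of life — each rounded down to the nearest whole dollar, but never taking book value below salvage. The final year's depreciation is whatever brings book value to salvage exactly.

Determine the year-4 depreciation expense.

$25,137

Depreciable base = $156,603 − $10,900 = $145,703.
Year 1: DB = ⌊$156,603 × 150%/4⌋ = $58,726; SL = ⌊$145,703/4⌋ = $36,425 → take DB $58,726. Book value $97,877.
Year 2: DB = ⌊$97,877 × 150%/4⌋ = $36,703; SL = ⌊$86,977/3⌋ = $28,992 → take DB $36,703. Book value $61,174.
Year 3: DB = ⌊$61,174 × 150%/4⌋ = $22,940; SL = ⌊$50,274/2⌋ = $25,137 → take SL $25,137. Book value $36,037.
Year 4 (final): $36,037 − $10,900 = $25,137. Book value $10,900.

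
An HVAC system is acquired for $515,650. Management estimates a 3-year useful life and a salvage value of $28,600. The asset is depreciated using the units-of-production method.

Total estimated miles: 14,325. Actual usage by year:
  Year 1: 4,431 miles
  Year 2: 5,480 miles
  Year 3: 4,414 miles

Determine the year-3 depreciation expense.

Depreciable base = $515,650 − $28,600 = $487,050.
Rate = $487,050 / 14,325 miles = $34 per mile.
Year 1: 4,431 × $34 = $150,654. Book value $364,996.
Year 2: 5,480 × $34 = $186,320. Book value $178,676.
Year 3: 4,414 × $34 = $150,076. Book value $28,600.

$150,076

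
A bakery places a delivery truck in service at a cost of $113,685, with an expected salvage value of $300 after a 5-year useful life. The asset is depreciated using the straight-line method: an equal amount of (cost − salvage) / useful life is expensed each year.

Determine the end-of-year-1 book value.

$91,008

Depreciable base = $113,685 − $300 = $113,385.
Annual expense = $113,385 / 5 = $22,677.
End of year 1: book value $91,008.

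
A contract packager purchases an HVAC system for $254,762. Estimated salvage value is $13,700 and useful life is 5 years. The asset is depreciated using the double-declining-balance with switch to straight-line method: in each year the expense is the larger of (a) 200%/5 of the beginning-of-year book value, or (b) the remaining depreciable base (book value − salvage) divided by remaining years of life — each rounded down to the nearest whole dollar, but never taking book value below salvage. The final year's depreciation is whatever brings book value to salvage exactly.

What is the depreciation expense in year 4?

$22,011

Depreciable base = $254,762 − $13,700 = $241,062.
Year 1: DB = ⌊$254,762 × 200%/5⌋ = $101,904; SL = ⌊$241,062/5⌋ = $48,212 → take DB $101,904. Book value $152,858.
Year 2: DB = ⌊$152,858 × 200%/5⌋ = $61,143; SL = ⌊$139,158/4⌋ = $34,789 → take DB $61,143. Book value $91,715.
Year 3: DB = ⌊$91,715 × 200%/5⌋ = $36,686; SL = ⌊$78,015/3⌋ = $26,005 → take DB $36,686. Book value $55,029.
Year 4: DB = ⌊$55,029 × 200%/5⌋ = $22,011; SL = ⌊$41,329/2⌋ = $20,664 → take DB $22,011. Book value $33,018.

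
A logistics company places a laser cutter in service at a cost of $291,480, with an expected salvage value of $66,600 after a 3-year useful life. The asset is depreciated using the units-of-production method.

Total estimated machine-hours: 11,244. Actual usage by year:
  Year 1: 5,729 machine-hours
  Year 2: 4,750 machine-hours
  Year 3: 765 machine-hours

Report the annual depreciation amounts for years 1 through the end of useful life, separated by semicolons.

Depreciable base = $291,480 − $66,600 = $224,880.
Rate = $224,880 / 11,244 machine-hours = $20 per machine-hour.
Year 1: 5,729 × $20 = $114,580. Book value $176,900.
Year 2: 4,750 × $20 = $95,000. Book value $81,900.
Year 3: 765 × $20 = $15,300. Book value $66,600.

$114,580; $95,000; $15,300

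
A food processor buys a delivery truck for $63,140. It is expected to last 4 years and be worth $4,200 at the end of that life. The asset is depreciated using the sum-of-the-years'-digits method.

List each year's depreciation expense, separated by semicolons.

Depreciable base = $63,140 − $4,200 = $58,940.
Sum of the years' digits = 4+3+2+1 = 10.
Year 1: $58,940 × 4/10 = $23,576. Book value $39,564.
Year 2: $58,940 × 3/10 = $17,682. Book value $21,882.
Year 3: $58,940 × 2/10 = $11,788. Book value $10,094.
Year 4: $58,940 × 1/10 = $5,894. Book value $4,200.

$23,576; $17,682; $11,788; $5,894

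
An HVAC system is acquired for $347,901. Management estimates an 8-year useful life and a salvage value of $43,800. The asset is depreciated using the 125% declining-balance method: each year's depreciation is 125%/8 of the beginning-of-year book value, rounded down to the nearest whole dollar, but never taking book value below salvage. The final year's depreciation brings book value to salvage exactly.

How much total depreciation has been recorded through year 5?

Depreciable base = $347,901 − $43,800 = $304,101.
Year 1: ⌊$347,901 × 125%/8⌋ = $54,359. Book value $293,542.
Year 2: ⌊$293,542 × 125%/8⌋ = $45,865. Book value $247,677.
Year 3: ⌊$247,677 × 125%/8⌋ = $38,699. Book value $208,978.
Year 4: ⌊$208,978 × 125%/8⌋ = $32,652. Book value $176,326.
Year 5: ⌊$176,326 × 125%/8⌋ = $27,550. Book value $148,776.
Accumulated through year 5 = $347,901 − $148,776 = $199,125.

$199,125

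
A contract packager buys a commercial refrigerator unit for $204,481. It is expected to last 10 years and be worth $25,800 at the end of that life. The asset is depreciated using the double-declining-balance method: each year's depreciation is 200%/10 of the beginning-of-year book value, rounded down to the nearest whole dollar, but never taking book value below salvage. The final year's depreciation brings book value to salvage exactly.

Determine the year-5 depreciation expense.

Depreciable base = $204,481 − $25,800 = $178,681.
Year 1: ⌊$204,481 × 200%/10⌋ = $40,896. Book value $163,585.
Year 2: ⌊$163,585 × 200%/10⌋ = $32,717. Book value $130,868.
Year 3: ⌊$130,868 × 200%/10⌋ = $26,173. Book value $104,695.
Year 4: ⌊$104,695 × 200%/10⌋ = $20,939. Book value $83,756.
Year 5: ⌊$83,756 × 200%/10⌋ = $16,751. Book value $67,005.

$16,751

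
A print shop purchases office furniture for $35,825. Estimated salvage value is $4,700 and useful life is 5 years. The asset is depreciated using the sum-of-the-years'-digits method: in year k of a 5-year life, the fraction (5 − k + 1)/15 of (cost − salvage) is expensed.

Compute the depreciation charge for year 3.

Depreciable base = $35,825 − $4,700 = $31,125.
Sum of the years' digits = 5+4+3+2+1 = 15.
Year 1: $31,125 × 5/15 = $10,375. Book value $25,450.
Year 2: $31,125 × 4/15 = $8,300. Book value $17,150.
Year 3: $31,125 × 3/15 = $6,225. Book value $10,925.

$6,225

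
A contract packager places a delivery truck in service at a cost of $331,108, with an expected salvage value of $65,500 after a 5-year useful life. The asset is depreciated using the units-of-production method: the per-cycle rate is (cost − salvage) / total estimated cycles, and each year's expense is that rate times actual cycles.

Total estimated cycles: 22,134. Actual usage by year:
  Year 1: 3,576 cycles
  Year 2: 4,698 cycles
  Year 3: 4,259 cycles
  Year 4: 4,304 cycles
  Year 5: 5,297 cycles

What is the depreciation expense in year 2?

$56,376

Depreciable base = $331,108 − $65,500 = $265,608.
Rate = $265,608 / 22,134 cycles = $12 per cycle.
Year 1: 3,576 × $12 = $42,912. Book value $288,196.
Year 2: 4,698 × $12 = $56,376. Book value $231,820.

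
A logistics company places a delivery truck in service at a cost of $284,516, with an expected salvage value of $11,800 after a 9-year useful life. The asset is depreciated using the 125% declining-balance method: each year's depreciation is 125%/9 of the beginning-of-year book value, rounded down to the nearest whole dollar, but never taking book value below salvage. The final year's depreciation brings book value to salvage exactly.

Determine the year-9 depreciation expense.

$74,219

Depreciable base = $284,516 − $11,800 = $272,716.
Year 1: ⌊$284,516 × 125%/9⌋ = $39,516. Book value $245,000.
Year 2: ⌊$245,000 × 125%/9⌋ = $34,027. Book value $210,973.
Year 3: ⌊$210,973 × 125%/9⌋ = $29,301. Book value $181,672.
Year 4: ⌊$181,672 × 125%/9⌋ = $25,232. Book value $156,440.
Year 5: ⌊$156,440 × 125%/9⌋ = $21,727. Book value $134,713.
Year 6: ⌊$134,713 × 125%/9⌋ = $18,710. Book value $116,003.
Year 7: ⌊$116,003 × 125%/9⌋ = $16,111. Book value $99,892.
Year 8: ⌊$99,892 × 125%/9⌋ = $13,873. Book value $86,019.
Year 9 (final): $86,019 − $11,800 = $74,219. Book value $11,800.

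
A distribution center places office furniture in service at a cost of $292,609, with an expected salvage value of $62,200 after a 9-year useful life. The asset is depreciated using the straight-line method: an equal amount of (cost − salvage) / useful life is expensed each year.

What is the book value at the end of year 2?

$241,407

Depreciable base = $292,609 − $62,200 = $230,409.
Annual expense = $230,409 / 9 = $25,601.
End of year 1: book value $267,008.
End of year 2: book value $241,407.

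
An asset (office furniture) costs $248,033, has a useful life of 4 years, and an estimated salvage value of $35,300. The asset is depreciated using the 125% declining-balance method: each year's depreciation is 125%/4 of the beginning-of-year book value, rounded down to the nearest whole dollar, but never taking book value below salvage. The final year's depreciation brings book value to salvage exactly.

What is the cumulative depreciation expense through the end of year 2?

Depreciable base = $248,033 − $35,300 = $212,733.
Year 1: ⌊$248,033 × 125%/4⌋ = $77,510. Book value $170,523.
Year 2: ⌊$170,523 × 125%/4⌋ = $53,288. Book value $117,235.
Accumulated through year 2 = $248,033 − $117,235 = $130,798.

$130,798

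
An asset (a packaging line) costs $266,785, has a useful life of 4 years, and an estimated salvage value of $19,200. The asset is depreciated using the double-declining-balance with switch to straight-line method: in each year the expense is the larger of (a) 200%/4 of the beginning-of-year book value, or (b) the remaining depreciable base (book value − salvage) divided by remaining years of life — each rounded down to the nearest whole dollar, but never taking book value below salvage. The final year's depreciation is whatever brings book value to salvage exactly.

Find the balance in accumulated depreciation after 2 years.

Depreciable base = $266,785 − $19,200 = $247,585.
Year 1: DB = ⌊$266,785 × 200%/4⌋ = $133,392; SL = ⌊$247,585/4⌋ = $61,896 → take DB $133,392. Book value $133,393.
Year 2: DB = ⌊$133,393 × 200%/4⌋ = $66,696; SL = ⌊$114,193/3⌋ = $38,064 → take DB $66,696. Book value $66,697.
Accumulated through year 2 = $266,785 − $66,697 = $200,088.

$200,088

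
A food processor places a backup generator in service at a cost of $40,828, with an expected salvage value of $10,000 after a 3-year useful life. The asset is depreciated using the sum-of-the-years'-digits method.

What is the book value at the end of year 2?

Depreciable base = $40,828 − $10,000 = $30,828.
Sum of the years' digits = 3+2+1 = 6.
Year 1: $30,828 × 3/6 = $15,414. Book value $25,414.
Year 2: $30,828 × 2/6 = $10,276. Book value $15,138.

$15,138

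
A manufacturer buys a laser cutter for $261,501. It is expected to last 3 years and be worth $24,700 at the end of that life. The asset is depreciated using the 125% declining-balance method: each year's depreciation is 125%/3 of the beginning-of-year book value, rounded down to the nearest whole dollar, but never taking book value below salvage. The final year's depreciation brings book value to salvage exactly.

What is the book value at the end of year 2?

$88,984

Depreciable base = $261,501 − $24,700 = $236,801.
Year 1: ⌊$261,501 × 125%/3⌋ = $108,958. Book value $152,543.
Year 2: ⌊$152,543 × 125%/3⌋ = $63,559. Book value $88,984.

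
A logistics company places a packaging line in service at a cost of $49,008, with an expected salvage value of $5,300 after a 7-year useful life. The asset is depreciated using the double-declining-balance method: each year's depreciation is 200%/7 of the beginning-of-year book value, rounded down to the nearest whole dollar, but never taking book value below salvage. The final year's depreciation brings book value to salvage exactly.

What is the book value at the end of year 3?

Depreciable base = $49,008 − $5,300 = $43,708.
Year 1: ⌊$49,008 × 200%/7⌋ = $14,002. Book value $35,006.
Year 2: ⌊$35,006 × 200%/7⌋ = $10,001. Book value $25,005.
Year 3: ⌊$25,005 × 200%/7⌋ = $7,144. Book value $17,861.

$17,861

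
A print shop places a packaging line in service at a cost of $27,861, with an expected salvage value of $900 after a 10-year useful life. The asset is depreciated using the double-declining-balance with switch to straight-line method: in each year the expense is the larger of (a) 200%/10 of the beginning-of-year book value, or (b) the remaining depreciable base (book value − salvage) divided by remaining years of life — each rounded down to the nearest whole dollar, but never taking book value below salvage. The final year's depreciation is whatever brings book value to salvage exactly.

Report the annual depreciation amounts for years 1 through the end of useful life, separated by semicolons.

Depreciable base = $27,861 − $900 = $26,961.
Year 1: DB = ⌊$27,861 × 200%/10⌋ = $5,572; SL = ⌊$26,961/10⌋ = $2,696 → take DB $5,572. Book value $22,289.
Year 2: DB = ⌊$22,289 × 200%/10⌋ = $4,457; SL = ⌊$21,389/9⌋ = $2,376 → take DB $4,457. Book value $17,832.
Year 3: DB = ⌊$17,832 × 200%/10⌋ = $3,566; SL = ⌊$16,932/8⌋ = $2,116 → take DB $3,566. Book value $14,266.
Year 4: DB = ⌊$14,266 × 200%/10⌋ = $2,853; SL = ⌊$13,366/7⌋ = $1,909 → take DB $2,853. Book value $11,413.
Year 5: DB = ⌊$11,413 × 200%/10⌋ = $2,282; SL = ⌊$10,513/6⌋ = $1,752 → take DB $2,282. Book value $9,131.
Year 6: DB = ⌊$9,131 × 200%/10⌋ = $1,826; SL = ⌊$8,231/5⌋ = $1,646 → take DB $1,826. Book value $7,305.
Year 7: DB = ⌊$7,305 × 200%/10⌋ = $1,461; SL = ⌊$6,405/4⌋ = $1,601 → take SL $1,601. Book value $5,704.
Year 8: DB = ⌊$5,704 × 200%/10⌋ = $1,140; SL = ⌊$4,804/3⌋ = $1,601 → take SL $1,601. Book value $4,103.
Year 9: DB = ⌊$4,103 × 200%/10⌋ = $820; SL = ⌊$3,203/2⌋ = $1,601 → take SL $1,601. Book value $2,502.
Year 10 (final): $2,502 − $900 = $1,602. Book value $900.

$5,572; $4,457; $3,566; $2,853; $2,282; $1,826; $1,601; $1,601; $1,601; $1,602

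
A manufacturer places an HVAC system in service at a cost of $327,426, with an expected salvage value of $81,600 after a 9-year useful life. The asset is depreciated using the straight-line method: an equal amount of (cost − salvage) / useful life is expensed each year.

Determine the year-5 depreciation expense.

$27,314

Depreciable base = $327,426 − $81,600 = $245,826.
Annual expense = $245,826 / 9 = $27,314.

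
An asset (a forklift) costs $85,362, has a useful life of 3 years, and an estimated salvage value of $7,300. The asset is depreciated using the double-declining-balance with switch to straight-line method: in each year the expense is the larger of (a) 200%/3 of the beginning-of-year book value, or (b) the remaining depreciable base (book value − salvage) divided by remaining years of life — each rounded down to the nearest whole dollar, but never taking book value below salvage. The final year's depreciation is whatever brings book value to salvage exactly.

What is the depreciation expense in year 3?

Depreciable base = $85,362 − $7,300 = $78,062.
Year 1: DB = ⌊$85,362 × 200%/3⌋ = $56,908; SL = ⌊$78,062/3⌋ = $26,020 → take DB $56,908. Book value $28,454.
Year 2: DB = ⌊$28,454 × 200%/3⌋ = $18,969; SL = ⌊$21,154/2⌋ = $10,577 → take DB $18,969. Book value $9,485.
Year 3 (final): $9,485 − $7,300 = $2,185. Book value $7,300.

$2,185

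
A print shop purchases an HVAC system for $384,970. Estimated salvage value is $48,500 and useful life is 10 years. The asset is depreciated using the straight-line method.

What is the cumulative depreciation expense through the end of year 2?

Depreciable base = $384,970 − $48,500 = $336,470.
Annual expense = $336,470 / 10 = $33,647.
End of year 1: book value $351,323.
End of year 2: book value $317,676.
Accumulated through year 2 = $384,970 − $317,676 = $67,294.

$67,294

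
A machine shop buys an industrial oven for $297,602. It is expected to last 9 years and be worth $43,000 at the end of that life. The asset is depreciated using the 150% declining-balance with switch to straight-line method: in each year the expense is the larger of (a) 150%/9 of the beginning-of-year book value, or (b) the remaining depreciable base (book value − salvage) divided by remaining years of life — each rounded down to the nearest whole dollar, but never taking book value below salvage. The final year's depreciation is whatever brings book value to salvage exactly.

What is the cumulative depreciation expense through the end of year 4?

$154,081

Depreciable base = $297,602 − $43,000 = $254,602.
Year 1: DB = ⌊$297,602 × 150%/9⌋ = $49,600; SL = ⌊$254,602/9⌋ = $28,289 → take DB $49,600. Book value $248,002.
Year 2: DB = ⌊$248,002 × 150%/9⌋ = $41,333; SL = ⌊$205,002/8⌋ = $25,625 → take DB $41,333. Book value $206,669.
Year 3: DB = ⌊$206,669 × 150%/9⌋ = $34,444; SL = ⌊$163,669/7⌋ = $23,381 → take DB $34,444. Book value $172,225.
Year 4: DB = ⌊$172,225 × 150%/9⌋ = $28,704; SL = ⌊$129,225/6⌋ = $21,537 → take DB $28,704. Book value $143,521.
Accumulated through year 4 = $297,602 − $143,521 = $154,081.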